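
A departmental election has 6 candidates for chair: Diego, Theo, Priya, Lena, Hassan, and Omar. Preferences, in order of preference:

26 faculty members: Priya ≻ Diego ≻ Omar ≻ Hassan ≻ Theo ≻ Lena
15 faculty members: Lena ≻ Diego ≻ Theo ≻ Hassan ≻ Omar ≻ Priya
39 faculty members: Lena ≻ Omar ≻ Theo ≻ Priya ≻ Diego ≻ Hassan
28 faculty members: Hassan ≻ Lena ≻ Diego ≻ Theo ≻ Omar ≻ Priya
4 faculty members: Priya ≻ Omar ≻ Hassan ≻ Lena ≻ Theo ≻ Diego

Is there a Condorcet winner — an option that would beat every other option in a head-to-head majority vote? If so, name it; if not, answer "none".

none

Checking pairwise contests:
Priya beats Diego 69–43.
Diego beats Theo 69–43.
Theo beats Priya 82–30.
Hassan beats Lena 58–54.
Diego beats Hassan 80–32.
Diego beats Omar 69–43.
Every option loses at least one head-to-head, so there is no Condorcet winner.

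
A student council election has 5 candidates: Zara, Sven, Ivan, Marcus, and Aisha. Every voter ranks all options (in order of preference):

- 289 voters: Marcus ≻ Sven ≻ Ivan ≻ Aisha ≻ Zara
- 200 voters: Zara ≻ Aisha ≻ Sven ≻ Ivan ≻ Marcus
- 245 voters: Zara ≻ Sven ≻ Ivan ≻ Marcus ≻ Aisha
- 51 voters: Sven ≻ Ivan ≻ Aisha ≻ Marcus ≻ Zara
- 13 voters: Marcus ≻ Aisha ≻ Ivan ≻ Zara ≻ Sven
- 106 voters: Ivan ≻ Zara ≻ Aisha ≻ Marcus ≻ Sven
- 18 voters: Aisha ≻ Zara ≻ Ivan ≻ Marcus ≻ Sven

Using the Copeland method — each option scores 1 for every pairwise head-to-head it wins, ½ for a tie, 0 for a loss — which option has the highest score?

Zara: beats Sven, Ivan, Marcus, and Aisha → score 4.
Sven: beats Ivan, Marcus, and Aisha; loses to Zara → score 3.
Ivan: beats Marcus and Aisha; loses to Zara and Sven → score 2.
Marcus: beats Aisha; loses to Zara, Sven, and Ivan → score 1.
Aisha: loses to Zara, Sven, Ivan, and Marcus → score 0.
Zara has the best pairwise record.

Zara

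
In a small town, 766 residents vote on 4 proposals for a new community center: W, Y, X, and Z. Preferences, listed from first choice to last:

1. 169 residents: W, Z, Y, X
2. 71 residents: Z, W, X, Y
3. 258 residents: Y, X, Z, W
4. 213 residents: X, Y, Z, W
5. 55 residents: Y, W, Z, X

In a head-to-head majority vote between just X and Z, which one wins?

X

Voters preferring X to Z: 471; preferring Z to X: 295.
X wins the head-to-head.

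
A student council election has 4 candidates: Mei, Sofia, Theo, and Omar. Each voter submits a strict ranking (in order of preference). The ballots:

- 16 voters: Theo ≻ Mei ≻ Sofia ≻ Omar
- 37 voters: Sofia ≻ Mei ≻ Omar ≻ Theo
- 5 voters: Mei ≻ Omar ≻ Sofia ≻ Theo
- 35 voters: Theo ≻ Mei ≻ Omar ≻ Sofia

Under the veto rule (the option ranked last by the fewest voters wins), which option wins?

Last-place votes: Mei 0, Sofia 35, Theo 42, Omar 16.
Mei is ranked last by the fewest voters, so Mei wins.

Mei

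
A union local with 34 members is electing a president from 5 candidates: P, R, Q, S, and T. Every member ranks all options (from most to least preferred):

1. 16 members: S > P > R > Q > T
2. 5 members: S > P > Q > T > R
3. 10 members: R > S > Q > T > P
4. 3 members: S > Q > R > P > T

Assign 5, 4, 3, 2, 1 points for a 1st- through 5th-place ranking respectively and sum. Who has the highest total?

S

P: 16·4 + 5·4 + 10·1 + 3·2 = 100
R: 16·3 + 5·1 + 10·5 + 3·3 = 112
Q: 16·2 + 5·3 + 10·3 + 3·4 = 89
S: 16·5 + 5·5 + 10·4 + 3·5 = 160
T: 16·1 + 5·2 + 10·2 + 3·1 = 49
S has the highest Borda score (160).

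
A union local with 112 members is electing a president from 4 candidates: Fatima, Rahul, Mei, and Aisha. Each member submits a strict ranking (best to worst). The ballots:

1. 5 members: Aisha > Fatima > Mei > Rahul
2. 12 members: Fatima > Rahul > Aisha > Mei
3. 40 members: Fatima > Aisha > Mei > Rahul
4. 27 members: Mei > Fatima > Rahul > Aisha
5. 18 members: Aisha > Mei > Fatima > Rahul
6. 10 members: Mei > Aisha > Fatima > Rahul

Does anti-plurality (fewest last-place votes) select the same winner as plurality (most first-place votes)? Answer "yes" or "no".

Anti-plurality — last-place votes: Fatima 0, Rahul 73, Mei 12, Aisha 27. Winner: Fatima.
Plurality — first-place votes: Fatima 52, Rahul 0, Mei 37, Aisha 23. Winner: Fatima.
The two methods agree.

yes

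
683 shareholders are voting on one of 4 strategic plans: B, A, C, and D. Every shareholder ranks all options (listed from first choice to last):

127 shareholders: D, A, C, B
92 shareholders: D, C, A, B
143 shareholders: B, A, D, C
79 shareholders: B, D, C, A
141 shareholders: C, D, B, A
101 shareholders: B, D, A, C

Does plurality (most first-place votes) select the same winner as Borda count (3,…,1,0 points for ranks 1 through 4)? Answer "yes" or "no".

Plurality — first-place votes: B 323, A 0, C 141, D 219. Winner: B.
Borda — scores: B 1110, A 733, C 813, D 1442. Winner: D.
The two methods disagree.

no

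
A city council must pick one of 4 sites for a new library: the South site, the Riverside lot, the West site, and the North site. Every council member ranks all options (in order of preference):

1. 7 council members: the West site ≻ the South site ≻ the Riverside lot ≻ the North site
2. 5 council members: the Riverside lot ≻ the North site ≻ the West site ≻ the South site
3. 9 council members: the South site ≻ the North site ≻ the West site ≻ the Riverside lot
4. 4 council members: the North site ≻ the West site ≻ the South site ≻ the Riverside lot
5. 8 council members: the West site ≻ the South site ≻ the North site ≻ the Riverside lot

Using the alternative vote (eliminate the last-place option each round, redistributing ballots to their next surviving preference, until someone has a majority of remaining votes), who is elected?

Round 1: the South site 9, the Riverside lot 5, the West site 15, the North site 4. Eliminate the North site.
Round 2: the South site 9, the Riverside lot 5, the West site 19. The West site has a majority.

the West site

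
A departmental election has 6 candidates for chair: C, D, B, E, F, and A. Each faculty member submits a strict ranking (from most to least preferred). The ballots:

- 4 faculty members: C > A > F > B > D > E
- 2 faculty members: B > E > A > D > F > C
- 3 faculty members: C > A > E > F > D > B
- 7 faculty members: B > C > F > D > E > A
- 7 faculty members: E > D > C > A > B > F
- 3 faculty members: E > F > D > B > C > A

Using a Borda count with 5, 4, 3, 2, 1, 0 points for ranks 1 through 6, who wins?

C: 4·5 + 2·0 + 3·5 + 7·4 + 7·3 + 3·1 = 87
D: 4·1 + 2·2 + 3·1 + 7·2 + 7·4 + 3·3 = 62
B: 4·2 + 2·5 + 3·0 + 7·5 + 7·1 + 3·2 = 66
E: 4·0 + 2·4 + 3·3 + 7·1 + 7·5 + 3·5 = 74
F: 4·3 + 2·1 + 3·2 + 7·3 + 7·0 + 3·4 = 53
A: 4·4 + 2·3 + 3·4 + 7·0 + 7·2 + 3·0 = 48
C has the highest Borda score (87).

C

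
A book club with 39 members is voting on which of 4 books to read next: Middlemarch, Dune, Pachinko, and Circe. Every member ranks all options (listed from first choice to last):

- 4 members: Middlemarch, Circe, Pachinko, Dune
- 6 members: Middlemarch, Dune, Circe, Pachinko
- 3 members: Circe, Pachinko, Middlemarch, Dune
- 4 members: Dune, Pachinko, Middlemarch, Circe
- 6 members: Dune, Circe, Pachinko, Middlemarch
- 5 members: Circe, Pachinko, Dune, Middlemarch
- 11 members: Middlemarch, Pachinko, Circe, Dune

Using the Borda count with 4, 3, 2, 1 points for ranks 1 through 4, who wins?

Middlemarch

Middlemarch: 4·4 + 6·4 + 3·2 + 4·2 + 6·1 + 5·1 + 11·4 = 109
Dune: 4·1 + 6·3 + 3·1 + 4·4 + 6·4 + 5·2 + 11·1 = 86
Pachinko: 4·2 + 6·1 + 3·3 + 4·3 + 6·2 + 5·3 + 11·3 = 95
Circe: 4·3 + 6·2 + 3·4 + 4·1 + 6·3 + 5·4 + 11·2 = 100
Middlemarch has the highest Borda score (109).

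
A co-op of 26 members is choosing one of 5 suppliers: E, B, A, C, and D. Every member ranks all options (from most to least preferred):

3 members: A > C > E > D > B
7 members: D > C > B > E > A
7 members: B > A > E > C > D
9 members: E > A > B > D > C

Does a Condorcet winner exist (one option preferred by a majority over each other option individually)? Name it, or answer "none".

B vs E: 14–12 for B.
B vs A: 14–12 for B.
B vs C: 16–10 for B.
B vs D: 16–10 for B.
B beats every other option head-to-head.

B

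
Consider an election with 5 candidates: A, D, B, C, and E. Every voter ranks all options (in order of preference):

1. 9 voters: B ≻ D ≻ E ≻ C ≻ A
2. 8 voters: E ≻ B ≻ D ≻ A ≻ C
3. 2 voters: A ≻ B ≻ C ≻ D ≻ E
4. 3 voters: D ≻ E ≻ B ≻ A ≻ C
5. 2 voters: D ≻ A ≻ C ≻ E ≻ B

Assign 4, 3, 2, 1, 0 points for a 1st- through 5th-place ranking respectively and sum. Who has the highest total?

B

A: 9·0 + 8·1 + 2·4 + 3·1 + 2·3 = 25
D: 9·3 + 8·2 + 2·1 + 3·4 + 2·4 = 65
B: 9·4 + 8·3 + 2·3 + 3·2 + 2·0 = 72
C: 9·1 + 8·0 + 2·2 + 3·0 + 2·2 = 17
E: 9·2 + 8·4 + 2·0 + 3·3 + 2·1 = 61
B has the highest Borda score (72).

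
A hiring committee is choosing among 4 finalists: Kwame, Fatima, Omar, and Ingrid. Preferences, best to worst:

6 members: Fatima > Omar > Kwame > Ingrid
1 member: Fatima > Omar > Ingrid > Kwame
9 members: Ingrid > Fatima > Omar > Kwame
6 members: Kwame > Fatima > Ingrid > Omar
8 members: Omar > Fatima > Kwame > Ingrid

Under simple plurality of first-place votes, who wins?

First-place votes: Kwame 6, Fatima 7, Omar 8, Ingrid 9.
Ingrid has the most first-place votes.

Ingrid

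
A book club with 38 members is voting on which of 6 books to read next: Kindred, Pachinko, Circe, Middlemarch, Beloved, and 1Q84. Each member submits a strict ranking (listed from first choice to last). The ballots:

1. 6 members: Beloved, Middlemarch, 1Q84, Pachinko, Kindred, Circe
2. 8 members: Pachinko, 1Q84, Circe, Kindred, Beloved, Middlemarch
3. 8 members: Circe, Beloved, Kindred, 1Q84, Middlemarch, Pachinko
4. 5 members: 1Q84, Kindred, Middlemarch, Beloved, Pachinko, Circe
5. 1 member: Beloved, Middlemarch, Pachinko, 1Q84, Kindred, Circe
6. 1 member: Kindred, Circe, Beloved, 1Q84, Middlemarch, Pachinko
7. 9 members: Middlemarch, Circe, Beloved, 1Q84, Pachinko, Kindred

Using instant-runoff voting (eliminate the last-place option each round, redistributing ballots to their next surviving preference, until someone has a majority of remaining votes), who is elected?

Middlemarch

Round 1: Kindred 1, Pachinko 8, Circe 8, Middlemarch 9, Beloved 7, 1Q84 5. Eliminate Kindred.
Round 2: Pachinko 8, Circe 9, Middlemarch 9, Beloved 7, 1Q84 5. Eliminate 1Q84.
Round 3: Pachinko 8, Circe 9, Middlemarch 14, Beloved 7. Eliminate Beloved.
Round 4: Pachinko 8, Circe 9, Middlemarch 21. Middlemarch has a majority.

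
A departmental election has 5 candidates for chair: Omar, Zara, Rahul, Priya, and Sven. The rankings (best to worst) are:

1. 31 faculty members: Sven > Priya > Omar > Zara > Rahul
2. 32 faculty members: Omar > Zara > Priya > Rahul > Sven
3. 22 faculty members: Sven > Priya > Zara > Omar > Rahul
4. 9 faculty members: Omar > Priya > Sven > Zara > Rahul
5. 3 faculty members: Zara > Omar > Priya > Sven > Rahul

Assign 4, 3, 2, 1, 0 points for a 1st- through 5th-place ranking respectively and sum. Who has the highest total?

Omar

Omar: 31·2 + 32·4 + 22·1 + 9·4 + 3·3 = 257
Zara: 31·1 + 32·3 + 22·2 + 9·1 + 3·4 = 192
Rahul: 31·0 + 32·1 + 22·0 + 9·0 + 3·0 = 32
Priya: 31·3 + 32·2 + 22·3 + 9·3 + 3·2 = 256
Sven: 31·4 + 32·0 + 22·4 + 9·2 + 3·1 = 233
Omar has the highest Borda score (257).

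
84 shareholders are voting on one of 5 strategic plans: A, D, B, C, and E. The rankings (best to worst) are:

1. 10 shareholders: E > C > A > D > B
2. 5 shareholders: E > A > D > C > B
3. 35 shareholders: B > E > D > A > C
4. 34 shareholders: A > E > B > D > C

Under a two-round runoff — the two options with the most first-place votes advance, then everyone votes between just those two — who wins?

A

Round 1 first-place votes: A 34, D 0, B 35, C 0, E 15.
B and A advance.
Runoff: B is preferred to A by 35 voters; A by 49.
A wins the runoff.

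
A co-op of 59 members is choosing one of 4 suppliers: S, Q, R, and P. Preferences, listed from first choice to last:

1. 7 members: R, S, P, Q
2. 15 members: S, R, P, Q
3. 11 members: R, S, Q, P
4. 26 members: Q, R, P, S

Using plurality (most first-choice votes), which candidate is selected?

First-place votes: S 15, Q 26, R 18, P 0.
Q has the most first-place votes.

Q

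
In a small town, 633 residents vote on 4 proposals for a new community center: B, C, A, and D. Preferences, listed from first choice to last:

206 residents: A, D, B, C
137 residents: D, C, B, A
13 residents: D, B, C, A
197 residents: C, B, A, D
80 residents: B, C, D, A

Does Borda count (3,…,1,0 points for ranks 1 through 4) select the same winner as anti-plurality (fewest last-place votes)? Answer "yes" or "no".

no

Borda — scores: B 1003, C 1038, A 815, D 942. Winner: C.
Anti-plurality — last-place votes: B 0, C 206, A 230, D 197. Winner: B.
The two methods disagree.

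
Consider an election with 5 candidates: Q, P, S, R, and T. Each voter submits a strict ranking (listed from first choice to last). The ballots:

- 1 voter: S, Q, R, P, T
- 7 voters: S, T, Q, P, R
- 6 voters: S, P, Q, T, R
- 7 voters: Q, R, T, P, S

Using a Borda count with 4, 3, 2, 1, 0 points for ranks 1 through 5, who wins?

Q: 1·3 + 7·2 + 6·2 + 7·4 = 57
P: 1·1 + 7·1 + 6·3 + 7·1 = 33
S: 1·4 + 7·4 + 6·4 + 7·0 = 56
R: 1·2 + 7·0 + 6·0 + 7·3 = 23
T: 1·0 + 7·3 + 6·1 + 7·2 = 41
Q has the highest Borda score (57).

Q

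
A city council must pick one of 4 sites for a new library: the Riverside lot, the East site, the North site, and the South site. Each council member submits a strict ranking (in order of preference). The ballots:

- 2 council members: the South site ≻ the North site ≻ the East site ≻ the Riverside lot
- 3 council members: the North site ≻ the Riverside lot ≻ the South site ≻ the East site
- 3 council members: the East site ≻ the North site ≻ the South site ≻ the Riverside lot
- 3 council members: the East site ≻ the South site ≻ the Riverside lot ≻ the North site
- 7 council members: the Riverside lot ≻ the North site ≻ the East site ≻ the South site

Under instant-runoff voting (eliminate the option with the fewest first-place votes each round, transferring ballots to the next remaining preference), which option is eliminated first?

the South site

Round 1: the Riverside lot 7, the East site 6, the North site 3, the South site 2. Eliminate the South site.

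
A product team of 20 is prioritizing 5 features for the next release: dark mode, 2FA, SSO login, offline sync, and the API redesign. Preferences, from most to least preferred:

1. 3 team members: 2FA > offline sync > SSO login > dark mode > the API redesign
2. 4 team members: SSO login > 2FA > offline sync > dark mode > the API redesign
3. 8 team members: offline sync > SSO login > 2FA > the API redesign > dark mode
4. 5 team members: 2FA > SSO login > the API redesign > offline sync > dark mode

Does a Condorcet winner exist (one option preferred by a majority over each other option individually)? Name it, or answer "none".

Checking pairwise contests:
2FA beats dark mode 20–0.
SSO login beats 2FA 12–8.
offline sync beats SSO login 11–9.
2FA beats offline sync 12–8.
2FA beats the API redesign 20–0.
Every option loses at least one head-to-head, so there is no Condorcet winner.

none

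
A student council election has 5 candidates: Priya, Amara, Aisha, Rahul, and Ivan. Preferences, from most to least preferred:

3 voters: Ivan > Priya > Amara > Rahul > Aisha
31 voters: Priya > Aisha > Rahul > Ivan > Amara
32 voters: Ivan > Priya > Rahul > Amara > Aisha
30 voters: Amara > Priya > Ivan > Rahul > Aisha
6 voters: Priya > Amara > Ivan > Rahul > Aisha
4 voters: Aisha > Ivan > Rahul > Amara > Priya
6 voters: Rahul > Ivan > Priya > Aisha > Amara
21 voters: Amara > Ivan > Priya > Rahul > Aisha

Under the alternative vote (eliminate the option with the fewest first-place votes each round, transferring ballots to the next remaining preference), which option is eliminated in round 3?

Priya

Round 1: Priya 37, Amara 51, Aisha 4, Rahul 6, Ivan 35. Eliminate Aisha.
Round 2: Priya 37, Amara 51, Rahul 6, Ivan 39. Eliminate Rahul.
Round 3: Priya 37, Amara 51, Ivan 45. Eliminate Priya.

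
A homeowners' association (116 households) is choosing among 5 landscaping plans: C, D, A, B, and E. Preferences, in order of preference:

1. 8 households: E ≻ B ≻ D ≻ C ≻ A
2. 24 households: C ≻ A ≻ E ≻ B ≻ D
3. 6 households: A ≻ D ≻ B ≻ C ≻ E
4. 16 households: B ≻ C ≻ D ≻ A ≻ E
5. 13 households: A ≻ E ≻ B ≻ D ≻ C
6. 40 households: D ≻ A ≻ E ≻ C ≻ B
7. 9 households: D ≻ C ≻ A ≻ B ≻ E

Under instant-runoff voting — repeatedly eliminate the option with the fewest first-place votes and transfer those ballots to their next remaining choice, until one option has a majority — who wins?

B

Round 1: C 24, D 49, A 19, B 16, E 8. Eliminate E.
Round 2: C 24, D 49, A 19, B 24. Eliminate A.
Round 3: C 24, D 55, B 37. Eliminate C.
Round 4: D 55, B 61. B has a majority.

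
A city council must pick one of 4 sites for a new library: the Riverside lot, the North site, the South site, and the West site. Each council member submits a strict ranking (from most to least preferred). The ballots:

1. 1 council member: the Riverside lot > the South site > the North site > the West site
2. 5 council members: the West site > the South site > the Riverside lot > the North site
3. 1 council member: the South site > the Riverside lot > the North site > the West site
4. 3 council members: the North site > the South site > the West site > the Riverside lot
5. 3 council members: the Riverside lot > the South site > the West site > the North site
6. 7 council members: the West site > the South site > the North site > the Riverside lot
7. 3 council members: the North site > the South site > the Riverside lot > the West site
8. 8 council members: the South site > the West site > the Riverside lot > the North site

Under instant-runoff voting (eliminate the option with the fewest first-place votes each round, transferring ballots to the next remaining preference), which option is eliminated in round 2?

the North site

Round 1: the Riverside lot 4, the North site 6, the South site 9, the West site 12. Eliminate the Riverside lot.
Round 2: the North site 6, the South site 13, the West site 12. Eliminate the North site.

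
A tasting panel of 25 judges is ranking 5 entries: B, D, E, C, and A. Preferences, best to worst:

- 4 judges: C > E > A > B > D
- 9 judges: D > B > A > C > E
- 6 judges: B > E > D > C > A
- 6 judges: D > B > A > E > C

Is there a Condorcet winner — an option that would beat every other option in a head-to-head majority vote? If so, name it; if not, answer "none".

D vs B: 15–10 for D.
D vs E: 15–10 for D.
D vs C: 21–4 for D.
D vs A: 21–4 for D.
D beats every other option head-to-head.

D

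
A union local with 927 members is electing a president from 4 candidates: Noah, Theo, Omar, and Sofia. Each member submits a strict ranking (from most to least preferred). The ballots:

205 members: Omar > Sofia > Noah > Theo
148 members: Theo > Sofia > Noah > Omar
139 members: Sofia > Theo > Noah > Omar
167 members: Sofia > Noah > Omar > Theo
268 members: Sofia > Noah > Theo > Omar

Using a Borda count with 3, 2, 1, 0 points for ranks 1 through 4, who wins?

Sofia

Noah: 205·1 + 148·1 + 139·1 + 167·2 + 268·2 = 1362
Theo: 205·0 + 148·3 + 139·2 + 167·0 + 268·1 = 990
Omar: 205·3 + 148·0 + 139·0 + 167·1 + 268·0 = 782
Sofia: 205·2 + 148·2 + 139·3 + 167·3 + 268·3 = 2428
Sofia has the highest Borda score (2428).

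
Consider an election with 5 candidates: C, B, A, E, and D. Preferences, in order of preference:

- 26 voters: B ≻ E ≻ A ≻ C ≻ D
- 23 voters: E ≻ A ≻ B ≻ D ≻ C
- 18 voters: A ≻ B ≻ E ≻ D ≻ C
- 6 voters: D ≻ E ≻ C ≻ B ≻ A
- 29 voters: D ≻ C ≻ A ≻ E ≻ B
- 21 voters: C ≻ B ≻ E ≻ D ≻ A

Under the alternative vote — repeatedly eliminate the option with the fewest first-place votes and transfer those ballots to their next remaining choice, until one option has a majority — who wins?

Round 1: C 21, B 26, A 18, E 23, D 35. Eliminate A.
Round 2: C 21, B 44, E 23, D 35. Eliminate C.
Round 3: B 65, E 23, D 35. B has a majority.

B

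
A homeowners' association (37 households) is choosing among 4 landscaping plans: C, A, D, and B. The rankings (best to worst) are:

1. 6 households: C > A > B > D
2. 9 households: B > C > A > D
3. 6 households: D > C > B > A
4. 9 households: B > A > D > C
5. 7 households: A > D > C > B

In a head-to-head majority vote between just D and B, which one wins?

Voters preferring D to B: 13; preferring B to D: 24.
B wins the head-to-head.

B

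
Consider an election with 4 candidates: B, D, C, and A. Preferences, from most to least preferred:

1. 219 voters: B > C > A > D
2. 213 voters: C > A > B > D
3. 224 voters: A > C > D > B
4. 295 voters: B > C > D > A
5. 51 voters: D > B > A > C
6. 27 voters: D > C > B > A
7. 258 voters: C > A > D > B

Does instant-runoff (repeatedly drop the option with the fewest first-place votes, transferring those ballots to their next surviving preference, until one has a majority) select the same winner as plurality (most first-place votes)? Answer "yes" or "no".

no

Instant-runoff — R1 B 514, D 78, C 471, A 224 (D out); R2 B 565, C 498, A 224 (A out); R3 B 565, C 722 (C winner). Winner: C.
Plurality — first-place votes: B 514, D 78, C 471, A 224. Winner: B.
The two methods disagree.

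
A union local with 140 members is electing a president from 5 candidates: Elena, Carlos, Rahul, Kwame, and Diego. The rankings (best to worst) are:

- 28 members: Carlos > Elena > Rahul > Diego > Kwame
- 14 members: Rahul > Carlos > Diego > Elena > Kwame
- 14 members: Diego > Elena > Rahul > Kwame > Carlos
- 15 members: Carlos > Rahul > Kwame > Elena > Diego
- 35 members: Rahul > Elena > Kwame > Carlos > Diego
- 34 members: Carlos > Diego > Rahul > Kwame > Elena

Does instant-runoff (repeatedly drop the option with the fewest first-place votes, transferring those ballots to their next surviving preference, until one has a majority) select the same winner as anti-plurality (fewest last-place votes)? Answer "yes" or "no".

Instant-runoff — R1 Elena 0, Carlos 77, Rahul 49, Kwame 0, Diego 14 (Carlos winner). Winner: Carlos.
Anti-plurality — last-place votes: Elena 34, Carlos 14, Rahul 0, Kwame 42, Diego 50. Winner: Rahul.
The two methods disagree.

no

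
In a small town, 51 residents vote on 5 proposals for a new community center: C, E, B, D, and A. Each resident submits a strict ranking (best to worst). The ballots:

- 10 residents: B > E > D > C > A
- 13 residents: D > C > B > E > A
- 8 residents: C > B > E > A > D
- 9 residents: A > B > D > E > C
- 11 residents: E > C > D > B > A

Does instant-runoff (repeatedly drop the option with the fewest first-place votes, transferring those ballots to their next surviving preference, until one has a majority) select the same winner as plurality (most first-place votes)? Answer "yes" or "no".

no

Instant-runoff — R1 C 8, E 11, B 10, D 13, A 9 (C out); R2 E 11, B 18, D 13, A 9 (A out); R3 E 11, B 27, D 13 (B winner). Winner: B.
Plurality — first-place votes: C 8, E 11, B 10, D 13, A 9. Winner: D.
The two methods disagree.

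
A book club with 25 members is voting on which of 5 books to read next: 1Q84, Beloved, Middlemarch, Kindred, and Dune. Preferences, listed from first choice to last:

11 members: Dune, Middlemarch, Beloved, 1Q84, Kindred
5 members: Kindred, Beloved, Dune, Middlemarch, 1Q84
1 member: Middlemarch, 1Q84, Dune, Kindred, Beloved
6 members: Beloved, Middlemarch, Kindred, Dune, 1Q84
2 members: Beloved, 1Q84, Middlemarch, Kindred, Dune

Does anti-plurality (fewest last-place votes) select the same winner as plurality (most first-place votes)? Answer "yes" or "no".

Anti-plurality — last-place votes: 1Q84 11, Beloved 1, Middlemarch 0, Kindred 11, Dune 2. Winner: Middlemarch.
Plurality — first-place votes: 1Q84 0, Beloved 8, Middlemarch 1, Kindred 5, Dune 11. Winner: Dune.
The two methods disagree.

no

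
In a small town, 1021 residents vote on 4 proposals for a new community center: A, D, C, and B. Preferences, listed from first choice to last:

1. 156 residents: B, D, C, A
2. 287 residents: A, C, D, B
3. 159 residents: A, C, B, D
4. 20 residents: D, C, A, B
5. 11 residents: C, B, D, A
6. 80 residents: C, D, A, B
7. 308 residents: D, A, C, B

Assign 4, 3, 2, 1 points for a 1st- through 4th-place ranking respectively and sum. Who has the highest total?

A: 156·1 + 287·4 + 159·4 + 20·2 + 11·1 + 80·2 + 308·3 = 3075
D: 156·3 + 287·2 + 159·1 + 20·4 + 11·2 + 80·3 + 308·4 = 2775
C: 156·2 + 287·3 + 159·3 + 20·3 + 11·4 + 80·4 + 308·2 = 2690
B: 156·4 + 287·1 + 159·2 + 20·1 + 11·3 + 80·1 + 308·1 = 1670
A has the highest Borda score (3075).

A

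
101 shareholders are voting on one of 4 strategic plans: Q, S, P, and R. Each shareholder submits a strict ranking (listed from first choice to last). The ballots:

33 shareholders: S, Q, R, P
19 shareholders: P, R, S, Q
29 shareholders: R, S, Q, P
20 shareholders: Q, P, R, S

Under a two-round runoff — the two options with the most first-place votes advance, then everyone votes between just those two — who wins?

Round 1 first-place votes: Q 20, S 33, P 19, R 29.
S and R advance.
Runoff: S is preferred to R by 33 voters; R by 68.
R wins the runoff.

R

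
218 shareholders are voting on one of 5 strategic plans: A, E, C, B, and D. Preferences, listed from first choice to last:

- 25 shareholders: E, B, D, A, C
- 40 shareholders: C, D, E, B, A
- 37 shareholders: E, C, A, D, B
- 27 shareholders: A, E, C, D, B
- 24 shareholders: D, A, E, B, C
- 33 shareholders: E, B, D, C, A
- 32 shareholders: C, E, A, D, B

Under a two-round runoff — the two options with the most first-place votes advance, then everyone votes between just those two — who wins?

Round 1 first-place votes: A 27, E 95, C 72, B 0, D 24.
E and C advance.
Runoff: E is preferred to C by 146 voters; C by 72.
E wins the runoff.

E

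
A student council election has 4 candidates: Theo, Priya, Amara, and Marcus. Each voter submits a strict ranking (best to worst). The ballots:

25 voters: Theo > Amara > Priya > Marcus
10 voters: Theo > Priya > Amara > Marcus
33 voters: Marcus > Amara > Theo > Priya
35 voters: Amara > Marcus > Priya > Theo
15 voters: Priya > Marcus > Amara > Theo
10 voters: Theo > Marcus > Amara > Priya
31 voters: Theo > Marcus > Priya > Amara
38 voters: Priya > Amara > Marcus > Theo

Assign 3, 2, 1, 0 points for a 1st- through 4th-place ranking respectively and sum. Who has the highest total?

Theo: 25·3 + 10·3 + 33·1 + 35·0 + 15·0 + 10·3 + 31·3 + 38·0 = 261
Priya: 25·1 + 10·2 + 33·0 + 35·1 + 15·3 + 10·0 + 31·1 + 38·3 = 270
Amara: 25·2 + 10·1 + 33·2 + 35·3 + 15·1 + 10·1 + 31·0 + 38·2 = 332
Marcus: 25·0 + 10·0 + 33·3 + 35·2 + 15·2 + 10·2 + 31·2 + 38·1 = 319
Amara has the highest Borda score (332).

Amara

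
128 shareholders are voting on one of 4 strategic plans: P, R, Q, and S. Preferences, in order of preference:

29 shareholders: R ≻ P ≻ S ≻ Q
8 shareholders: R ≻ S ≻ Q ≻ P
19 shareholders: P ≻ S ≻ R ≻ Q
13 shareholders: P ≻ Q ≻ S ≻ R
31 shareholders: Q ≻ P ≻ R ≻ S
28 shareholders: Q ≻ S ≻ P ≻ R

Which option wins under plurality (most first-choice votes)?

First-place votes: P 32, R 37, Q 59, S 0.
Q has the most first-place votes.

Q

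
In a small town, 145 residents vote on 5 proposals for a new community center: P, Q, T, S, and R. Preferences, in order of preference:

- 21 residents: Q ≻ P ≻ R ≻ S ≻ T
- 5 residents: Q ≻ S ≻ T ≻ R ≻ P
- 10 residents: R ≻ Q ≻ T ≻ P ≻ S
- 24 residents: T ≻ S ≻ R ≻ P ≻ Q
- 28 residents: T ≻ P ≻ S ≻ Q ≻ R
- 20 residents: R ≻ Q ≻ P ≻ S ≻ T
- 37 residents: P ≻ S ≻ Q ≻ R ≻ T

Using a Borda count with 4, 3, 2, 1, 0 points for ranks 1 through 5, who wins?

P

P: 21·3 + 5·0 + 10·1 + 24·1 + 28·3 + 20·2 + 37·4 = 369
Q: 21·4 + 5·4 + 10·3 + 24·0 + 28·1 + 20·3 + 37·2 = 296
T: 21·0 + 5·2 + 10·2 + 24·4 + 28·4 + 20·0 + 37·0 = 238
S: 21·1 + 5·3 + 10·0 + 24·3 + 28·2 + 20·1 + 37·3 = 295
R: 21·2 + 5·1 + 10·4 + 24·2 + 28·0 + 20·4 + 37·1 = 252
P has the highest Borda score (369).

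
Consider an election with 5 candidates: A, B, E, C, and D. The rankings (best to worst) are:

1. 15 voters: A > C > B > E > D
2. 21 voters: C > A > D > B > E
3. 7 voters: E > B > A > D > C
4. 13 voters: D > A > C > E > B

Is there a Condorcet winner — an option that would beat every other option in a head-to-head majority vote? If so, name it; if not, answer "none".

A

A vs B: 49–7 for A.
A vs E: 49–7 for A.
A vs C: 35–21 for A.
A vs D: 43–13 for A.
A beats every other option head-to-head.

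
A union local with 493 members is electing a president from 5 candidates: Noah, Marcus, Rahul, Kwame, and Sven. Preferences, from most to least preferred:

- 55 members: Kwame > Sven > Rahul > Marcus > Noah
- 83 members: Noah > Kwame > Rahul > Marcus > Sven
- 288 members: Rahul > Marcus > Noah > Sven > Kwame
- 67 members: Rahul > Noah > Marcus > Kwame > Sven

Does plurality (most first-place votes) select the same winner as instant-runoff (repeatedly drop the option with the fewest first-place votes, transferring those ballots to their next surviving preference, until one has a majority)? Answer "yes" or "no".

Plurality — first-place votes: Noah 83, Marcus 0, Rahul 355, Kwame 55, Sven 0. Winner: Rahul.
Instant-runoff — R1 Noah 83, Marcus 0, Rahul 355, Kwame 55, Sven 0 (Rahul winner). Winner: Rahul.
The two methods agree.

yes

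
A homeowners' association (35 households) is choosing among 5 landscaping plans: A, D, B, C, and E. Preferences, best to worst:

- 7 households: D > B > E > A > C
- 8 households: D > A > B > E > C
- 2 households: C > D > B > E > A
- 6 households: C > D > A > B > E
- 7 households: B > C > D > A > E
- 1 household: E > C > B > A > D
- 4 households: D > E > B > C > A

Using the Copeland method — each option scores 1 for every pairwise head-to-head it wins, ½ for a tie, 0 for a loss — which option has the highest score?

A: beats E; loses to D, B, and C → score 1.
D: beats A, B, C, and E → score 4.
B: beats A, C, and E; loses to D → score 3.
C: beats A; loses to D, B, and E → score 1.
E: beats C; loses to A, D, and B → score 1.
D has the best pairwise record.

D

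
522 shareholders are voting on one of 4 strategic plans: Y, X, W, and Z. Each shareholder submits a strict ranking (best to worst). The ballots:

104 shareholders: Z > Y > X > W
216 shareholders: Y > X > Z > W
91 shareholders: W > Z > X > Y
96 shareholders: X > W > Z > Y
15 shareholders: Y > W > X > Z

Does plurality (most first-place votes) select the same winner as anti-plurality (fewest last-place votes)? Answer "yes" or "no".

no

Plurality — first-place votes: Y 231, X 96, W 91, Z 104. Winner: Y.
Anti-plurality — last-place votes: Y 187, X 0, W 320, Z 15. Winner: X.
The two methods disagree.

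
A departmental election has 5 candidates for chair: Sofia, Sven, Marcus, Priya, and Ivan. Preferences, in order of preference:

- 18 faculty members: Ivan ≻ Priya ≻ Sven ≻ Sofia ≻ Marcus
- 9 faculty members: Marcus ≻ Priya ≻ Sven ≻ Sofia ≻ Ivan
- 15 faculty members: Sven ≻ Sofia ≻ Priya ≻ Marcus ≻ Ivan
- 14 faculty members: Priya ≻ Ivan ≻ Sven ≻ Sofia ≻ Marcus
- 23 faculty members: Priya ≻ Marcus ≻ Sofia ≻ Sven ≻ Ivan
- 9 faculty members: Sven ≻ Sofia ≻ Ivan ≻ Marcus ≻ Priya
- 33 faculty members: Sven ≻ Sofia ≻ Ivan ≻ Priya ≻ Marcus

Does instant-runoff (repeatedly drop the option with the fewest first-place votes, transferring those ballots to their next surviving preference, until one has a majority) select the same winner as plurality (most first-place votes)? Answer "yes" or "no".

Instant-runoff — R1 Sofia 0, Sven 57, Marcus 9, Priya 37, Ivan 18 (Sofia out); R2 Sven 57, Marcus 9, Priya 37, Ivan 18 (Marcus out); R3 Sven 57, Priya 46, Ivan 18 (Ivan out); R4 Sven 57, Priya 64 (Priya winner). Winner: Priya.
Plurality — first-place votes: Sofia 0, Sven 57, Marcus 9, Priya 37, Ivan 18. Winner: Sven.
The two methods disagree.

no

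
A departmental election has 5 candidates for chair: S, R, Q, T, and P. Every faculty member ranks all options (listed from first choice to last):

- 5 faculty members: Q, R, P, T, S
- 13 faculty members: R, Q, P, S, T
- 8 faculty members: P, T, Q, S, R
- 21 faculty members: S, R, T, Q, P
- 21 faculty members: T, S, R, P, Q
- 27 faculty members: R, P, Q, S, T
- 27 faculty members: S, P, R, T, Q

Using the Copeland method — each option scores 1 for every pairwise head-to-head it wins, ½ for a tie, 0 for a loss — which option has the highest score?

S

S: beats R, Q, T, and P → score 4.
R: beats Q, T, and P; loses to S → score 3.
Q: loses to S, R, T, and P → score 0.
T: beats Q; loses to S, R, and P → score 1.
P: beats Q and T; loses to S and R → score 2.
S has the best pairwise record.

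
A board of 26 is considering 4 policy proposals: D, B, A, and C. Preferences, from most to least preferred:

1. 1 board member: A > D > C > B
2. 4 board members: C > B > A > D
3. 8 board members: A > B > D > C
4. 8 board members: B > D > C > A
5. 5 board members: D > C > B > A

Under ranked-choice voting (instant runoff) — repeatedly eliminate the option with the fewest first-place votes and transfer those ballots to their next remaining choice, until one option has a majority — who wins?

B

Round 1: D 5, B 8, A 9, C 4. Eliminate C.
Round 2: D 5, B 12, A 9. Eliminate D.
Round 3: B 17, A 9. B has a majority.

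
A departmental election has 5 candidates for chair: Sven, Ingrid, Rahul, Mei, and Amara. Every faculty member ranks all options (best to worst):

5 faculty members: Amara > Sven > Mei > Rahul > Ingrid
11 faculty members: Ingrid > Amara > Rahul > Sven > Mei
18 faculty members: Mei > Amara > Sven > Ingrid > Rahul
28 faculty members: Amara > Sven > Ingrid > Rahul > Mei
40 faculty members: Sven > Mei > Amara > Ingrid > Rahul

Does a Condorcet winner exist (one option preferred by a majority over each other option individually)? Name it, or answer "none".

none

Checking pairwise contests:
Amara beats Sven 62–40.
Sven beats Ingrid 91–11.
Sven beats Rahul 91–11.
Sven beats Mei 84–18.
Mei beats Amara 58–44.
Every option loses at least one head-to-head, so there is no Condorcet winner.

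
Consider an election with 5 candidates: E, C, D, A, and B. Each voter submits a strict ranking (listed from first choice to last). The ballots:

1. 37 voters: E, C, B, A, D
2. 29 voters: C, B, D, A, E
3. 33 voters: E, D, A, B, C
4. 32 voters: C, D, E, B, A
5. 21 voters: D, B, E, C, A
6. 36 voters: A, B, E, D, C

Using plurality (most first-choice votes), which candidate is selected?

E

First-place votes: E 70, C 61, D 21, A 36, B 0.
E has the most first-place votes.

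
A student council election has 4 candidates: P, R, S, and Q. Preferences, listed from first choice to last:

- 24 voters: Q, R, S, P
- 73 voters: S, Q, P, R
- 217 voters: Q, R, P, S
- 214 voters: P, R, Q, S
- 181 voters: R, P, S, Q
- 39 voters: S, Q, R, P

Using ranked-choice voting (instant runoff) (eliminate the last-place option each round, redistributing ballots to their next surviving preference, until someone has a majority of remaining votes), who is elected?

Round 1: P 214, R 181, S 112, Q 241. Eliminate S.
Round 2: P 214, R 181, Q 353. Eliminate R.
Round 3: P 395, Q 353. P has a majority.

P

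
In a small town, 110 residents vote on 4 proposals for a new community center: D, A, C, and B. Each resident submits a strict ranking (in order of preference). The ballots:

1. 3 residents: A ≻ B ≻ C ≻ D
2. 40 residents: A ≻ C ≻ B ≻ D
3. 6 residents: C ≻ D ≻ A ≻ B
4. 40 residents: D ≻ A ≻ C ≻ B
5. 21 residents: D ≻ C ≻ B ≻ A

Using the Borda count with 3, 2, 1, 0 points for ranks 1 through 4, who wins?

A

D: 3·0 + 40·0 + 6·2 + 40·3 + 21·3 = 195
A: 3·3 + 40·3 + 6·1 + 40·2 + 21·0 = 215
C: 3·1 + 40·2 + 6·3 + 40·1 + 21·2 = 183
B: 3·2 + 40·1 + 6·0 + 40·0 + 21·1 = 67
A has the highest Borda score (215).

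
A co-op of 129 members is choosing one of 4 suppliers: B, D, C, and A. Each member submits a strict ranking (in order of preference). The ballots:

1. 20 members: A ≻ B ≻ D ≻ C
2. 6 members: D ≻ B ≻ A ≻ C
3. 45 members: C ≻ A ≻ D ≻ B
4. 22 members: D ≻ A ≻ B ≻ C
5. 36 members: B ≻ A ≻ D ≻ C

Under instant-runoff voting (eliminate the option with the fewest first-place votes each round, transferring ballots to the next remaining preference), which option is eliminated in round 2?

D

Round 1: B 36, D 28, C 45, A 20. Eliminate A.
Round 2: B 56, D 28, C 45. Eliminate D.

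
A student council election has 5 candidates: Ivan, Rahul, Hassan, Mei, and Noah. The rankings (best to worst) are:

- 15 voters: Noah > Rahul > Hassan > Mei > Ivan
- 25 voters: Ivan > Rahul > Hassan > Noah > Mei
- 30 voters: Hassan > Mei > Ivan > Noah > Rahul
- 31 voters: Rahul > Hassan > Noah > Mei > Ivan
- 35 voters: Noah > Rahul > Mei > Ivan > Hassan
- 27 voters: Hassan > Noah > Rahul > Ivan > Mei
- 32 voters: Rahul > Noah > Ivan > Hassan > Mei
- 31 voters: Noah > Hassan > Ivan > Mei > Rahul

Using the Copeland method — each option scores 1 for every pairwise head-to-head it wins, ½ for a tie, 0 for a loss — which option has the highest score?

Noah

Ivan: beats Mei; loses to Rahul, Hassan, and Noah → score 1.
Rahul: beats Ivan, Hassan, and Mei; loses to Noah → score 3.
Hassan: beats Ivan and Mei; ties Noah; loses to Rahul → score 2.5.
Mei: loses to Ivan, Rahul, Hassan, and Noah → score 0.
Noah: beats Ivan, Rahul, and Mei; ties Hassan → score 3.5.
Noah has the best pairwise record.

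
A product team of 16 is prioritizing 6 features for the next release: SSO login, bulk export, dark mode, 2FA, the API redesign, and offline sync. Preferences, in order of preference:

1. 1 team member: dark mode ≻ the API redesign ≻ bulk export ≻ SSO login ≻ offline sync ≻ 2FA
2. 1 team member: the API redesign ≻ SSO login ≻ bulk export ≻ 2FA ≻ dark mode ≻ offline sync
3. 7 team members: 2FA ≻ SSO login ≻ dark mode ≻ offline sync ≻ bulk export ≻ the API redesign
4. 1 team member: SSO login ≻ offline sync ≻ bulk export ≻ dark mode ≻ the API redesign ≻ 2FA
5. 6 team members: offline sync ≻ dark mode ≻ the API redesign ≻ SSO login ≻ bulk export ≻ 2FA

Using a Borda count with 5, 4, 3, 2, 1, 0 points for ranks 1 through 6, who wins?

dark mode

SSO login: 1·2 + 1·4 + 7·4 + 1·5 + 6·2 = 51
bulk export: 1·3 + 1·3 + 7·1 + 1·3 + 6·1 = 22
dark mode: 1·5 + 1·1 + 7·3 + 1·2 + 6·4 = 53
2FA: 1·0 + 1·2 + 7·5 + 1·0 + 6·0 = 37
the API redesign: 1·4 + 1·5 + 7·0 + 1·1 + 6·3 = 28
offline sync: 1·1 + 1·0 + 7·2 + 1·4 + 6·5 = 49
dark mode has the highest Borda score (53).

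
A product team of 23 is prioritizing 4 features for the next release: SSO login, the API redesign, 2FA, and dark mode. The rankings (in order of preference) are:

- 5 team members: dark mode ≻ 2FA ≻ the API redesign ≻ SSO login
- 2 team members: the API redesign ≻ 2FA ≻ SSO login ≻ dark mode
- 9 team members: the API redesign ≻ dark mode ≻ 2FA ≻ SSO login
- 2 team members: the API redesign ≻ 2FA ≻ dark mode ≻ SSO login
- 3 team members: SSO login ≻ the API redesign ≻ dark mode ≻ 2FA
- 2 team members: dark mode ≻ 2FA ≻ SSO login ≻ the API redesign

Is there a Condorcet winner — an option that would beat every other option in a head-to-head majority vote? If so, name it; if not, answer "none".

the API redesign

the API redesign vs SSO login: 18–5 for the API redesign.
the API redesign vs 2FA: 16–7 for the API redesign.
the API redesign vs dark mode: 16–7 for the API redesign.
the API redesign beats every other option head-to-head.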